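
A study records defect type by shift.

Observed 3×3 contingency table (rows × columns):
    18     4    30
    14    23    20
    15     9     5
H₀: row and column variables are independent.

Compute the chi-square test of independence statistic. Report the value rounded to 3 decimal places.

test statistic = 23.831

Row totals [52, 57, 29], col totals [47, 36, 55], n=138
χ² = (18−17.71)²/17.71 + (4−13.57)²/13.57 + (30−20.72)²/20.72 + (14−19.41)²/19.41 + (23−14.87)²/14.87 + (20−22.72)²/22.72 + (15−9.88)²/9.88 + (9−7.57)²/7.57 + (5−11.56)²/11.56 = 23.8312
df = 4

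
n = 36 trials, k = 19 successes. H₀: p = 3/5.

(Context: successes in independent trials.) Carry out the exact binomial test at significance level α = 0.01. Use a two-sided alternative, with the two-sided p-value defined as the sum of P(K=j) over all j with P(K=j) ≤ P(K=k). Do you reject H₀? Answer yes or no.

Exact binomial: n=36, k=19, p₀=3/5=0.6000
P(X=j) = C(n,j)·p₀^j·(1−p₀)^(n−j); p = Σ P(X=j) over j with P(X=j) ≤ P(X=19)
p-value (two-sided) = 0.39799
At α=0.01: p ≥ α → fail to reject H₀

reject H₀: no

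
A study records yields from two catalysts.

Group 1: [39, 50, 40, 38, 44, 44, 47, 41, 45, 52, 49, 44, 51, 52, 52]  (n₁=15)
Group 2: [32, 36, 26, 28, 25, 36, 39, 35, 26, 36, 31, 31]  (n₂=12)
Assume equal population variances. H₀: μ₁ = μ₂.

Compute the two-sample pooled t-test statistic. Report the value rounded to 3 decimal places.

test statistic = 7.503

x̄₁=45.867, s₁=4.969, n₁=15
x̄₂=31.750, s₂=4.712, n₂=12
s_p² = [14·4.969² + 11·4.712²]/25 = 23.5993
SE = √(s_p²·(1/15+1/12)) = 1.8815
t = (45.867−31.750)/1.8815 = 7.5030
df = 25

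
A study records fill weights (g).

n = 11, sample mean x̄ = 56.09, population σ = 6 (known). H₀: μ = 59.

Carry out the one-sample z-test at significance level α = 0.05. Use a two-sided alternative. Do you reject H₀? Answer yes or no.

SE = σ/√n = 6/√11 = 1.8091
z = (x̄−μ₀)/SE = (56.09−59)/1.8091 = -1.6086
p-value (two-sided) = 0.10771
At α=0.05: p ≥ α → fail to reject H₀

reject H₀: no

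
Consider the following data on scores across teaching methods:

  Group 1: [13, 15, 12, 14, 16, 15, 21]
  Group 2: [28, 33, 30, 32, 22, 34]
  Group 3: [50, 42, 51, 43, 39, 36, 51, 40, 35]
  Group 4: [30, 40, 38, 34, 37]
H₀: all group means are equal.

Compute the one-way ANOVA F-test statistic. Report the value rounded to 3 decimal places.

Group means [15.14, 29.83, 43.00, 35.80], grand mean 31.519
SSB = Σnᵢ(x̄ᵢ−x̄)² = 3172.250; SSW = ΣΣ(x−x̄ᵢ)² = 524.490
MSB = 3172.250/3 = 1057.4168; MSW = 524.490/23 = 22.8039
F = MSB/MSW = 46.3699
df = (3, 23)

test statistic = 46.370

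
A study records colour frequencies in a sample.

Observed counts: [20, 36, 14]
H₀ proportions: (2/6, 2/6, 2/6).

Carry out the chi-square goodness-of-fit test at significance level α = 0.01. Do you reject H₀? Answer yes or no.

reject H₀: yes

n = 70; E_i = n·p_i = [23.33, 23.33, 23.33]
χ² = (20−23.33)²/23.33 + (36−23.33)²/23.33 + (14−23.33)²/23.33 = 11.0857
df = 2
p-value (upper-tail) = 0.00392
At α=0.01: p < α → reject H₀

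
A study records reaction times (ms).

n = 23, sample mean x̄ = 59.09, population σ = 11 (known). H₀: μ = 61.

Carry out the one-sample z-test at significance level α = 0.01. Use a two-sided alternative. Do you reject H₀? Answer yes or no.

SE = σ/√n = 11/√23 = 2.2937
z = (x̄−μ₀)/SE = (59.09−61)/2.2937 = -0.8327
p-value (two-sided) = 0.40500
At α=0.01: p ≥ α → fail to reject H₀

reject H₀: no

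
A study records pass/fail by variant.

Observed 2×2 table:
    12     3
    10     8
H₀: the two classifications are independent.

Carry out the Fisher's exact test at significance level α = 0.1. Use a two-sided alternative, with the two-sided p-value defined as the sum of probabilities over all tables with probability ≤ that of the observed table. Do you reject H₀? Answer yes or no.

Margins: r₁=15, r₂=18, c₁=22, c₂=11, n=33
p_obs = C(15,12)·C(18,10)/C(33,22); sum pmf over tables with pmf ≤ p_obs
p-value (two-sided) = 0.26593
At α=0.1: p ≥ α → fail to reject H₀

reject H₀: no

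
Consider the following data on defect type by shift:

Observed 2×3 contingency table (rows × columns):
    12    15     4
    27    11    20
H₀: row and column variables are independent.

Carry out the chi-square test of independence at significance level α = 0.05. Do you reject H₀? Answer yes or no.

reject H₀: yes

Row totals [31, 58], col totals [39, 26, 24], n=89
χ² = (12−13.58)²/13.58 + (15−9.06)²/9.06 + (4−8.36)²/8.36 + (27−25.42)²/25.42 + (11−16.94)²/16.94 + (20−15.64)²/15.64 = 9.7584
df = 2
p-value (upper-tail) = 0.00760
At α=0.05: p < α → reject H₀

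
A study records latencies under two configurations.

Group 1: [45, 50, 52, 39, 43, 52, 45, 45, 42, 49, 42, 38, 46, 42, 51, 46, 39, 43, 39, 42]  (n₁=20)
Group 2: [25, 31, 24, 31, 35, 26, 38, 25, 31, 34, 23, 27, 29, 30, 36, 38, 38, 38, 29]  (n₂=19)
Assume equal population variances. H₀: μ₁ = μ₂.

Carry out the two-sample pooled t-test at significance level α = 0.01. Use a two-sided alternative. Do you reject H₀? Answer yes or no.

reject H₀: yes

x̄₁=44.500, s₁=4.431, n₁=20
x̄₂=30.947, s₂=5.169, n₂=19
s_p² = [19·4.431² + 18·5.169²]/37 = 23.0797
SE = √(s_p²·(1/20+1/19)) = 1.5391
t = (44.500−30.947)/1.5391 = 8.8058
df = 37
p-value (two-sided) = 0.00000
At α=0.01: p < α → reject H₀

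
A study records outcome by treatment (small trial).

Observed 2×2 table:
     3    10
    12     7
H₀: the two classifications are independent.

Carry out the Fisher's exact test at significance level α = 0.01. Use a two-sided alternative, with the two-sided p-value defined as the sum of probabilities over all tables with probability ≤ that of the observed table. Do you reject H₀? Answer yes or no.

reject H₀: no

Margins: r₁=13, r₂=19, c₁=15, c₂=17, n=32
p_obs = C(13,3)·C(19,12)/C(32,15); sum pmf over tables with pmf ≤ p_obs
p-value (two-sided) = 0.03592
At α=0.01: p ≥ α → fail to reject H₀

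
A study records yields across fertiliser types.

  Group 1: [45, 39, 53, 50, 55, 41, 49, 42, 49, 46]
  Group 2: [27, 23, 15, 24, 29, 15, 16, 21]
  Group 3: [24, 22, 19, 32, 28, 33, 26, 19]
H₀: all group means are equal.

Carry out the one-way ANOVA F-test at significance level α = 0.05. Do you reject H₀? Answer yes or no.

Group means [46.90, 21.25, 25.38], grand mean 32.385
SSB = Σnᵢ(x̄ᵢ−x̄)² = 3491.879; SSW = ΣΣ(x−x̄ᵢ)² = 660.275
MSB = 3491.879/2 = 1745.9394; MSW = 660.275/23 = 28.7076
F = MSB/MSW = 60.8180
df = (2, 23)
p-value (upper-tail) = 0.00000
At α=0.05: p < α → reject H₀

reject H₀: yes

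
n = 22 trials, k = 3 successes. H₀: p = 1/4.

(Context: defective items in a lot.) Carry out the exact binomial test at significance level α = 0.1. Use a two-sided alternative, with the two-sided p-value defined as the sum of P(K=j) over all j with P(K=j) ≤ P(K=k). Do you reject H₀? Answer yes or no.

Exact binomial: n=22, k=3, p₀=1/4=0.2500
P(X=j) = C(n,j)·p₀^j·(1−p₀)^(n−j); p = Σ P(X=j) over j with P(X=j) ≤ P(X=3)
p-value (two-sided) = 0.32392
At α=0.1: p ≥ α → fail to reject H₀

reject H₀: no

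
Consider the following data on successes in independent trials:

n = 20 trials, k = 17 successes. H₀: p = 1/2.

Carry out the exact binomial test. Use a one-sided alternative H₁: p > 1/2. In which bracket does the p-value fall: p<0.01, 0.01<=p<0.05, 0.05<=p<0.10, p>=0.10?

Exact binomial: n=20, k=17, p₀=1/2=0.5000
P(X≥17) from Σ C(n,i)·p₀^i·(1−p₀)^(n−i)
p-value (one-sided, H₁ greater) = 0.00129
→ bracket: p<0.01

p-value bracket: p<0.01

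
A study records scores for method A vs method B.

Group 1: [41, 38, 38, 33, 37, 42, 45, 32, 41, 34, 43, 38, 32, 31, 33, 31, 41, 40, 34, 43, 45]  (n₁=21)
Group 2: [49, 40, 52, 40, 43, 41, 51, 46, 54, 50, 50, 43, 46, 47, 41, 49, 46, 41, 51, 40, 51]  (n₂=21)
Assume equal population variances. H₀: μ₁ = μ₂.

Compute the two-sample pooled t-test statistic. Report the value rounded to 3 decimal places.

test statistic = -5.915

x̄₁=37.714, s₁=4.724, n₁=21
x̄₂=46.238, s₂=4.614, n₂=21
s_p² = [20·4.724² + 20·4.614²]/40 = 21.8024
SE = √(s_p²·(1/21+1/21)) = 1.4410
t = (37.714−46.238)/1.4410 = -5.9153
df = 40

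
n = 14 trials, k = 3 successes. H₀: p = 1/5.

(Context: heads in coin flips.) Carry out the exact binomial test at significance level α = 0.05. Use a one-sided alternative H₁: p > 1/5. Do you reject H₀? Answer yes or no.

reject H₀: no

Exact binomial: n=14, k=3, p₀=1/5=0.2000
P(X≥3) from Σ C(n,i)·p₀^i·(1−p₀)^(n−i)
p-value (one-sided, H₁ greater) = 0.55195
At α=0.05: p ≥ α → fail to reject H₀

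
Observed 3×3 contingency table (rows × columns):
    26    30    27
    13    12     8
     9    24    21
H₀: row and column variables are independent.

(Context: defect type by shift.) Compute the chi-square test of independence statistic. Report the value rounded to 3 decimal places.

Row totals [83, 33, 54], col totals [48, 66, 56], n=170
χ² = (26−23.44)²/23.44 + (30−32.22)²/32.22 + (27−27.34)²/27.34 + (13−9.32)²/9.32 + (12−12.81)²/12.81 + (8−10.87)²/10.87 + (9−15.25)²/15.25 + (24−20.96)²/20.96 + (21−17.79)²/17.79 = 6.2820
df = 4

test statistic = 6.282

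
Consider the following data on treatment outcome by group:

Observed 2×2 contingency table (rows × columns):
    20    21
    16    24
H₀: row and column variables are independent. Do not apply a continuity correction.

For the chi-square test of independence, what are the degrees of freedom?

degrees of freedom = 1

df = (r−1)(c−1) = (2−1)·(2−1) = 1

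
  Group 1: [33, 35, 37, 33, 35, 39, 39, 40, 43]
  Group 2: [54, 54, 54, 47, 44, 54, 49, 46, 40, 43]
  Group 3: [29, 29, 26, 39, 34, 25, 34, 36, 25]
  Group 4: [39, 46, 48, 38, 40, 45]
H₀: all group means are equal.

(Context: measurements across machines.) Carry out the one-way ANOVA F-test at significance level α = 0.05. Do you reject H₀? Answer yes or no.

Group means [37.11, 48.50, 30.78, 42.67], grand mean 39.765
SSB = Σnᵢ(x̄ᵢ−x̄)² = 1603.840; SSW = ΣΣ(x−x̄ᵢ)² = 644.278
MSB = 1603.840/3 = 534.6133; MSW = 644.278/30 = 21.4759
F = MSB/MSW = 24.8936
df = (3, 30)
p-value (upper-tail) = 0.00000
At α=0.05: p < α → reject H₀

reject H₀: yes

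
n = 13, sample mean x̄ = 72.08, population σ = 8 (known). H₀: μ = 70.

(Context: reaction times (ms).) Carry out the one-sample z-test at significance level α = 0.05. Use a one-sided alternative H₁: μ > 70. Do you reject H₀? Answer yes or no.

SE = σ/√n = 8/√13 = 2.2188
z = (x̄−μ₀)/SE = (72.08−70)/2.2188 = 0.9374
p-value (one-sided, H₁ greater) = 0.17427
At α=0.05: p ≥ α → fail to reject H₀

reject H₀: no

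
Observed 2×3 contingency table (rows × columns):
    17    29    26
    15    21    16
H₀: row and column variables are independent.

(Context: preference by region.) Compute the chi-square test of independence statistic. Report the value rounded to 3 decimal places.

Row totals [72, 52], col totals [32, 50, 42], n=124
χ² = (17−18.58)²/18.58 + (29−29.03)²/29.03 + (26−24.39)²/24.39 + (15−13.42)²/13.42 + (21−20.97)²/20.97 + (16−17.61)²/17.61 = 0.5751
df = 2

test statistic = 0.575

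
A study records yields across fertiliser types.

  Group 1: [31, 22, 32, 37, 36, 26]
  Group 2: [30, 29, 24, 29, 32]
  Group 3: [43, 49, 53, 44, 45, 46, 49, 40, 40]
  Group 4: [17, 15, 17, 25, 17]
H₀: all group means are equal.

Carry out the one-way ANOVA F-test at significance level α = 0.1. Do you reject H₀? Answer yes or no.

reject H₀: yes

Group means [30.67, 28.80, 45.44, 18.20], grand mean 33.120
SSB = Σnᵢ(x̄ᵢ−x̄)² = 2609.484; SSW = ΣΣ(x−x̄ᵢ)² = 413.156
MSB = 2609.484/3 = 869.8281; MSW = 413.156/21 = 19.6741
F = MSB/MSW = 44.2119
df = (3, 21)
p-value (upper-tail) = 0.00000
At α=0.1: p < α → reject H₀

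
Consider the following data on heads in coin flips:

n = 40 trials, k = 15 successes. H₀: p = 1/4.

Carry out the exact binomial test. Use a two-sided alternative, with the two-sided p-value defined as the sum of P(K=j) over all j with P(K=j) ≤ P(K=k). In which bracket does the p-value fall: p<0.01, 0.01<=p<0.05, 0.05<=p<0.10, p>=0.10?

Exact binomial: n=40, k=15, p₀=1/4=0.2500
P(X=j) = C(n,j)·p₀^j·(1−p₀)^(n−j); p = Σ P(X=j) over j with P(X=j) ≤ P(X=15)
p-value (two-sided) = 0.09771
→ bracket: 0.05<=p<0.10

p-value bracket: 0.05<=p<0.10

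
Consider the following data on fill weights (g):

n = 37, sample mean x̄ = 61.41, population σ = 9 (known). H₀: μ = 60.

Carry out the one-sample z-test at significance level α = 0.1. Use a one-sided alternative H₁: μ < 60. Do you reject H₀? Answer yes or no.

reject H₀: no

SE = σ/√n = 9/√37 = 1.4796
z = (x̄−μ₀)/SE = (61.41−60)/1.4796 = 0.9530
p-value (one-sided, H₁ less) = 0.82970
At α=0.1: p ≥ α → fail to reject H₀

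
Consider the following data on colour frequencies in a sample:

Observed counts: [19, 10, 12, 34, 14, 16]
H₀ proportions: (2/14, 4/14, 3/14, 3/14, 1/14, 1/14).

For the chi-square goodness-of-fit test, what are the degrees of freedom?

df = k − 1 = 6 − 1 = 5

degrees of freedom = 5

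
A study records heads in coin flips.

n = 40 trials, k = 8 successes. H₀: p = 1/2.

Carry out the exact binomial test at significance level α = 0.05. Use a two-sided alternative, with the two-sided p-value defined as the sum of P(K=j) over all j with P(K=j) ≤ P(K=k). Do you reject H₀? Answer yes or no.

Exact binomial: n=40, k=8, p₀=1/2=0.5000
P(X=j) = C(n,j)·p₀^j·(1−p₀)^(n−j); p = Σ P(X=j) over j with P(X=j) ≤ P(X=8)
p-value (two-sided) = 0.00018
At α=0.05: p < α → reject H₀

reject H₀: yes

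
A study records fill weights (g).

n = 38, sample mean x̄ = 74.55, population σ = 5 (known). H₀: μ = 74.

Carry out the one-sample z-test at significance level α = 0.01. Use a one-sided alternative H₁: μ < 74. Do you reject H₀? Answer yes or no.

reject H₀: no

SE = σ/√n = 5/√38 = 0.8111
z = (x̄−μ₀)/SE = (74.55−74)/0.8111 = 0.6781
p-value (one-sided, H₁ less) = 0.75114
At α=0.01: p ≥ α → fail to reject H₀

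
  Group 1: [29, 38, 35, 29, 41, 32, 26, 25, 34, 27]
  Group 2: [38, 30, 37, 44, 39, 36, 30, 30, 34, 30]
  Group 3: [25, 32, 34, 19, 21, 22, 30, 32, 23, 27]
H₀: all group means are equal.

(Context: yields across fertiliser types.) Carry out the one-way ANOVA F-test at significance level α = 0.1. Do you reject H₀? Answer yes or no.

Group means [31.60, 34.80, 26.50], grand mean 30.967
SSB = Σnᵢ(x̄ᵢ−x̄)² = 350.467; SSW = ΣΣ(x−x̄ᵢ)² = 718.500
MSB = 350.467/2 = 175.2333; MSW = 718.500/27 = 26.6111
F = MSB/MSW = 6.5850
df = (2, 27)
p-value (upper-tail) = 0.00469
At α=0.1: p < α → reject H₀

reject H₀: yes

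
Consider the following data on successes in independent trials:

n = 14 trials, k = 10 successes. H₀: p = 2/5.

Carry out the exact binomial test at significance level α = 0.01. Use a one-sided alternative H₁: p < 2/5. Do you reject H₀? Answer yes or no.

Exact binomial: n=14, k=10, p₀=2/5=0.4000
P(X≤10) from Σ C(n,i)·p₀^i·(1−p₀)^(n−i)
p-value (one-sided, H₁ less) = 0.99609
At α=0.01: p ≥ α → fail to reject H₀

reject H₀: no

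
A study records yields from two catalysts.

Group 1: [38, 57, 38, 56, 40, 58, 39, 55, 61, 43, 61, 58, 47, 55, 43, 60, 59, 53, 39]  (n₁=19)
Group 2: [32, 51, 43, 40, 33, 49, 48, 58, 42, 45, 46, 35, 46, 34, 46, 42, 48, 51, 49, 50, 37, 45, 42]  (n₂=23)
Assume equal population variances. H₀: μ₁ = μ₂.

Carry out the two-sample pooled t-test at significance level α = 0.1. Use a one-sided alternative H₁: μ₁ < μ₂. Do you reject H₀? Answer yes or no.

x̄₁=50.526, s₁=8.903, n₁=19
x̄₂=44.000, s₂=6.571, n₂=23
s_p² = [18·8.903² + 22·6.571²]/40 = 59.4184
SE = √(s_p²·(1/19+1/23)) = 2.3897
t = (50.526−44.000)/2.3897 = 2.7310
df = 40
p-value (one-sided, H₁ less) = 0.99533
At α=0.1: p ≥ α → fail to reject H₀

reject H₀: no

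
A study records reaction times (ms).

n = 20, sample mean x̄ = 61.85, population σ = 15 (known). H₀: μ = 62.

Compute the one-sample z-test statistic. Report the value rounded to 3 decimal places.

SE = σ/√n = 15/√20 = 3.3541
z = (x̄−μ₀)/SE = (61.85−62)/3.3541 = -0.0447

test statistic = -0.045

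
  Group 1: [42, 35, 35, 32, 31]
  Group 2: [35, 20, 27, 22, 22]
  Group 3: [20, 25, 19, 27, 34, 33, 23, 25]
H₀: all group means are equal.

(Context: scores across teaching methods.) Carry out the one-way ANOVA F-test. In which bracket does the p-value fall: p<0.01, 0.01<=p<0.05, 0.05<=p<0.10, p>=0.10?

p-value bracket: 0.01<=p<0.05

Group means [35.00, 25.20, 25.75], grand mean 28.167
SSB = Σnᵢ(x̄ᵢ−x̄)² = 324.200; SSW = ΣΣ(x−x̄ᵢ)² = 430.300
MSB = 324.200/2 = 162.1000; MSW = 430.300/15 = 28.6867
F = MSB/MSW = 5.6507
df = (2, 15)
p-value (upper-tail) = 0.01482
→ bracket: 0.01<=p<0.05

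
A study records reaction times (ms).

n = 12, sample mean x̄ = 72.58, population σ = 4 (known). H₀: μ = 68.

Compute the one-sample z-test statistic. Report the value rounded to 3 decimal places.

SE = σ/√n = 4/√12 = 1.1547
z = (x̄−μ₀)/SE = (72.58−68)/1.1547 = 3.9664

test statistic = 3.966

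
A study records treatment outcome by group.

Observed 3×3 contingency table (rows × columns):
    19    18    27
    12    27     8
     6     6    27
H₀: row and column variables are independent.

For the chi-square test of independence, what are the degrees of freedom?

df = (r−1)(c−1) = (3−1)·(3−1) = 4

degrees of freedom = 4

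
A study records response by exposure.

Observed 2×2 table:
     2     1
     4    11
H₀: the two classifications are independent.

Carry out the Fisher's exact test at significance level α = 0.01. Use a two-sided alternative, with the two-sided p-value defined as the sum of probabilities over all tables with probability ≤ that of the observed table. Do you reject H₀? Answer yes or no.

reject H₀: no

Margins: r₁=3, r₂=15, c₁=6, c₂=12, n=18
p_obs = C(3,2)·C(15,4)/C(18,6); sum pmf over tables with pmf ≤ p_obs
p-value (two-sided) = 0.24510
At α=0.01: p ≥ α → fail to reject H₀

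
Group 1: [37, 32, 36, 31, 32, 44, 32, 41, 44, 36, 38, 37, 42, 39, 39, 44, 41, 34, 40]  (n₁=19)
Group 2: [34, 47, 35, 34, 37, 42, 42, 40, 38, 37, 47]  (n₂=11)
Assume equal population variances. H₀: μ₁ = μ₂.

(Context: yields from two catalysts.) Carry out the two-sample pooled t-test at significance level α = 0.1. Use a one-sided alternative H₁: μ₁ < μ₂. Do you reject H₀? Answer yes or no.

x̄₁=37.842, s₁=4.285, n₁=19
x̄₂=39.364, s₂=4.696, n₂=11
s_p² = [18·4.285² + 10·4.696²]/28 = 19.6811
SE = √(s_p²·(1/19+1/11)) = 1.6808
t = (37.842−39.364)/1.6808 = -0.9052
df = 28
p-value (one-sided, H₁ less) = 0.18653
At α=0.1: p ≥ α → fail to reject H₀

reject H₀: no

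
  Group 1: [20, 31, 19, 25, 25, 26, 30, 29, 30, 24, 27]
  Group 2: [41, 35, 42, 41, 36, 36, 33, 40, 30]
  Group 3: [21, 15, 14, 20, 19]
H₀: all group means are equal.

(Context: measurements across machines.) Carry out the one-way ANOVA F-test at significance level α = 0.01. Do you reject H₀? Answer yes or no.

reject H₀: yes

Group means [26.00, 37.11, 17.80], grand mean 28.360
SSB = Σnᵢ(x̄ᵢ−x̄)² = 1308.071; SSW = ΣΣ(x−x̄ᵢ)² = 333.689
MSB = 1308.071/2 = 654.0356; MSW = 333.689/22 = 15.1677
F = MSB/MSW = 43.1204
df = (2, 22)
p-value (upper-tail) = 0.00000
At α=0.01: p < α → reject H₀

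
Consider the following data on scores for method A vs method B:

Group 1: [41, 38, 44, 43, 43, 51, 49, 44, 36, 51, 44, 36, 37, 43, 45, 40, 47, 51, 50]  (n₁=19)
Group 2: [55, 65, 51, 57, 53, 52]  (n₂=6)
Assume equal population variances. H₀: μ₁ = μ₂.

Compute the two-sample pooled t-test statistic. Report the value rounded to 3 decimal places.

test statistic = -4.915

x̄₁=43.842, s₁=5.047, n₁=19
x̄₂=55.500, s₂=5.128, n₂=6
s_p² = [18·5.047² + 5·5.128²]/23 = 25.6533
SE = √(s_p²·(1/19+1/6)) = 2.3719
t = (43.842−55.500)/2.3719 = -4.9151
df = 23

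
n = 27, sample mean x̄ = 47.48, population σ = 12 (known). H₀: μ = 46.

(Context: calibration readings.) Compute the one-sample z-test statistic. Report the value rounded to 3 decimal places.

SE = σ/√n = 12/√27 = 2.3094
z = (x̄−μ₀)/SE = (47.48−46)/2.3094 = 0.6409

test statistic = 0.641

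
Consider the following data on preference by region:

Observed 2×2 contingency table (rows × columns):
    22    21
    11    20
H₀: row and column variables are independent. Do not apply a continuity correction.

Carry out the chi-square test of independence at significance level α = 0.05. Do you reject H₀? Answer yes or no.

Row totals [43, 31], col totals [33, 41], n=74
χ² = (22−19.18)²/19.18 + (21−23.82)²/23.82 + (11−13.82)²/13.82 + (20−17.18)²/17.18 = 1.7922
df = 1
p-value (upper-tail) = 0.18065
At α=0.05: p ≥ α → fail to reject H₀

reject H₀: no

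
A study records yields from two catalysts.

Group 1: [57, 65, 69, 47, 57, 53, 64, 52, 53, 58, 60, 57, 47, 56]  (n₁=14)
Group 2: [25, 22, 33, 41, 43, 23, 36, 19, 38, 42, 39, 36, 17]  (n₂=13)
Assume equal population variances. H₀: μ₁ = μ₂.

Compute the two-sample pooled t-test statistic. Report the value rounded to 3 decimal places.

test statistic = 8.176

x̄₁=56.786, s₁=6.351, n₁=14
x̄₂=31.846, s₂=9.326, n₂=13
s_p² = [13·6.351² + 12·9.326²]/25 = 62.7220
SE = √(s_p²·(1/14+1/13)) = 3.0504
t = (56.786−31.846)/3.0504 = 8.1758
df = 25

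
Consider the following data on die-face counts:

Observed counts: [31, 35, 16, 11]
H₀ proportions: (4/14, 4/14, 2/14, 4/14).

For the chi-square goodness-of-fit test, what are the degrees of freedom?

df = k − 1 = 4 − 1 = 3

degrees of freedom = 3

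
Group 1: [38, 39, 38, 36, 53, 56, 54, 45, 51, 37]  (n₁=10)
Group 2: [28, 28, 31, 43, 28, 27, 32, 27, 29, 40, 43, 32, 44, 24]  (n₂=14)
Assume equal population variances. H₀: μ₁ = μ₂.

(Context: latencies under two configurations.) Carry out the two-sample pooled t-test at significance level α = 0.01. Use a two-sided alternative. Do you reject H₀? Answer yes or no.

x̄₁=44.700, s₁=8.028, n₁=10
x̄₂=32.571, s₂=6.892, n₂=14
s_p² = [9·8.028² + 13·6.892²]/22 = 54.4331
SE = √(s_p²·(1/10+1/14)) = 3.0547
t = (44.700−32.571)/3.0547 = 3.9704
df = 22
p-value (two-sided) = 0.00065
At α=0.01: p < α → reject H₀

reject H₀: yes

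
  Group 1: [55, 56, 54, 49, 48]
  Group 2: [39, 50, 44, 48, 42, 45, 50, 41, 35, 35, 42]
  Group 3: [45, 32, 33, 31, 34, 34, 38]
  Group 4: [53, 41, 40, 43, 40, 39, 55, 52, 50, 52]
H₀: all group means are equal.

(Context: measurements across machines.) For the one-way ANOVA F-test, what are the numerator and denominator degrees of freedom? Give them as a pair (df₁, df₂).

degrees of freedom = [3, 29]

k = 4 groups, N = 33 total
df = (k−1, N−k) = (4−1, 33−4) = (3, 29)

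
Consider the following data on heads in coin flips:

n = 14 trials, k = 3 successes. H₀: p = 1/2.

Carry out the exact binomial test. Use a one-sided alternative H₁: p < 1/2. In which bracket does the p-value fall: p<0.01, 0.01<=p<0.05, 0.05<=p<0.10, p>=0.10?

p-value bracket: 0.01<=p<0.05

Exact binomial: n=14, k=3, p₀=1/2=0.5000
P(X≤3) from Σ C(n,i)·p₀^i·(1−p₀)^(n−i)
p-value (one-sided, H₁ less) = 0.02869
→ bracket: 0.01<=p<0.05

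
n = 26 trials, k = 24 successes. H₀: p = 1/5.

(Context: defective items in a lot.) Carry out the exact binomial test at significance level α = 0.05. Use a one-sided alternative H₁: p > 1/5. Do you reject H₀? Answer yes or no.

Exact binomial: n=26, k=24, p₀=1/5=0.2000
P(X≥24) from Σ C(n,i)·p₀^i·(1−p₀)^(n−i)
p-value (one-sided, H₁ greater) = 0.00000
At α=0.05: p < α → reject H₀

reject H₀: yes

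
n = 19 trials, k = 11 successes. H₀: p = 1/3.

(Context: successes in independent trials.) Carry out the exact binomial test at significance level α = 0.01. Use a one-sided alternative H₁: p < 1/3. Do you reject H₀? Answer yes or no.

Exact binomial: n=19, k=11, p₀=1/3=0.3333
P(X≤11) from Σ C(n,i)·p₀^i·(1−p₀)^(n−i)
p-value (one-sided, H₁ less) = 0.99258
At α=0.01: p ≥ α → fail to reject H₀

reject H₀: no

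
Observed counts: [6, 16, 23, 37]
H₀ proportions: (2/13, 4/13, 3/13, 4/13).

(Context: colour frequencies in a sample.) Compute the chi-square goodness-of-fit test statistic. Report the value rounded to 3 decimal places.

test statistic = 13.214

n = 82; E_i = n·p_i = [12.62, 25.23, 18.92, 25.23]
χ² = (6−12.62)²/12.62 + (16−25.23)²/25.23 + (23−18.92)²/18.92 + (37−25.23)²/25.23 = 13.2144
df = 3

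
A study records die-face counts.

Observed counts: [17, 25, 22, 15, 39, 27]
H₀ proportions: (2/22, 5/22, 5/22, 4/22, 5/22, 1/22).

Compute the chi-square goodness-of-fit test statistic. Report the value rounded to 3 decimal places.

test statistic = 75.872

n = 145; E_i = n·p_i = [13.18, 32.95, 32.95, 26.36, 32.95, 6.59]
χ² = (17−13.18)²/13.18 + (25−32.95)²/32.95 + (22−32.95)²/32.95 + (15−26.36)²/26.36 + (39−32.95)²/32.95 + (27−6.59)²/6.59 = 75.8724
df = 5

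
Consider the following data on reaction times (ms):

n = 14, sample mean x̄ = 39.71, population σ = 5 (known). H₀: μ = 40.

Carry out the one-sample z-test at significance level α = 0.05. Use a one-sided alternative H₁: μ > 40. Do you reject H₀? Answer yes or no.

SE = σ/√n = 5/√14 = 1.3363
z = (x̄−μ₀)/SE = (39.71−40)/1.3363 = -0.2170
p-value (one-sided, H₁ greater) = 0.58590
At α=0.05: p ≥ α → fail to reject H₀

reject H₀: no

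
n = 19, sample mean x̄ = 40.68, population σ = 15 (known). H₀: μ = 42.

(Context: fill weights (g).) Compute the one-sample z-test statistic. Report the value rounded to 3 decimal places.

SE = σ/√n = 15/√19 = 3.4412
z = (x̄−μ₀)/SE = (40.68−42)/3.4412 = -0.3836

test statistic = -0.384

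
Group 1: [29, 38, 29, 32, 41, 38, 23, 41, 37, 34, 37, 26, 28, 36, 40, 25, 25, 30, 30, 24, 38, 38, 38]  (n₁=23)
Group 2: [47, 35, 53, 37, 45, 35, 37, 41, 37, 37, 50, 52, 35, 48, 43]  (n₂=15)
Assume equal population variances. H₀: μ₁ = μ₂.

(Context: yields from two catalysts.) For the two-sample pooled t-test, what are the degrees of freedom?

df = n₁ + n₂ − 2 = 23 + 15 − 2 = 36

degrees of freedom = 36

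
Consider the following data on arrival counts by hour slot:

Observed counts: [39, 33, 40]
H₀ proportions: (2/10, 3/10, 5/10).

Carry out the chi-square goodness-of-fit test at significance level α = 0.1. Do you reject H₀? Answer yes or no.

n = 112; E_i = n·p_i = [22.40, 33.60, 56.00]
χ² = (39−22.40)²/22.40 + (33−33.60)²/33.60 + (40−56.00)²/56.00 = 16.8839
df = 2
p-value (upper-tail) = 0.00022
At α=0.1: p < α → reject H₀

reject H₀: yes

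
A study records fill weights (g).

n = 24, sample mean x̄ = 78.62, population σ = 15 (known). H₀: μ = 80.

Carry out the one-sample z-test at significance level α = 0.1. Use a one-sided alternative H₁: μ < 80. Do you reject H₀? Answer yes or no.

reject H₀: no

SE = σ/√n = 15/√24 = 3.0619
z = (x̄−μ₀)/SE = (78.62−80)/3.0619 = -0.4507
p-value (one-sided, H₁ less) = 0.32610
At α=0.1: p ≥ α → fail to reject H₀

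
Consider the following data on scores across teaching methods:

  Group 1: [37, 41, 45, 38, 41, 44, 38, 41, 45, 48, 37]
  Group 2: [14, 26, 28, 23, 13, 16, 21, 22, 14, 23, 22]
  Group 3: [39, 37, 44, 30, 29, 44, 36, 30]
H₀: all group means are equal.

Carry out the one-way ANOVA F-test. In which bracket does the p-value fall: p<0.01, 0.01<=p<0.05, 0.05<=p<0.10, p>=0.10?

p-value bracket: p<0.01

Group means [41.36, 20.18, 36.12], grand mean 32.200
SSB = Σnᵢ(x̄ᵢ−x̄)² = 2635.743; SSW = ΣΣ(x−x̄ᵢ)² = 661.057
MSB = 2635.743/2 = 1317.8716; MSW = 661.057/27 = 24.4836
F = MSB/MSW = 53.8267
df = (2, 27)
p-value (upper-tail) = 0.00000
→ bracket: p<0.01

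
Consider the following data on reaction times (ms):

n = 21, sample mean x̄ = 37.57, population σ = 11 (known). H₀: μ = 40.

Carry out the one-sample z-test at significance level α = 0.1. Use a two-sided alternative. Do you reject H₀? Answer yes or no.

reject H₀: no

SE = σ/√n = 11/√21 = 2.4004
z = (x̄−μ₀)/SE = (37.57−40)/2.4004 = -1.0123
p-value (two-sided) = 0.31138
At α=0.1: p ≥ α → fail to reject H₀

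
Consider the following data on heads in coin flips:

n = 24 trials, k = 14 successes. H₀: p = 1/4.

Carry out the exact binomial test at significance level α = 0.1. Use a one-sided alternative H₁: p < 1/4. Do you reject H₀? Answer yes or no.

reject H₀: no

Exact binomial: n=24, k=14, p₀=1/4=0.2500
P(X≤14) from Σ C(n,i)·p₀^i·(1−p₀)^(n−i)
p-value (one-sided, H₁ less) = 0.99989
At α=0.1: p ≥ α → fail to reject H₀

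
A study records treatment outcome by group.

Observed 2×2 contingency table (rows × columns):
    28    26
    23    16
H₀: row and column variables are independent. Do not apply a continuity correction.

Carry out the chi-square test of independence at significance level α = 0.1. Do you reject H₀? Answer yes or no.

reject H₀: no

Row totals [54, 39], col totals [51, 42], n=93
χ² = (28−29.61)²/29.61 + (26−24.39)²/24.39 + (23−21.39)²/21.39 + (16−17.61)²/17.61 = 0.4639
df = 1
p-value (upper-tail) = 0.49583
At α=0.1: p ≥ α → fail to reject H₀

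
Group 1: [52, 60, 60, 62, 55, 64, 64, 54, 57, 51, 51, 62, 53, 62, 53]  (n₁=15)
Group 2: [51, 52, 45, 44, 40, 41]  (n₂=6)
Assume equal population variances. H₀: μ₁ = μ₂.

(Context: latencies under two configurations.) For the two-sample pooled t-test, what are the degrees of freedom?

df = n₁ + n₂ − 2 = 15 + 6 − 2 = 19

degrees of freedom = 19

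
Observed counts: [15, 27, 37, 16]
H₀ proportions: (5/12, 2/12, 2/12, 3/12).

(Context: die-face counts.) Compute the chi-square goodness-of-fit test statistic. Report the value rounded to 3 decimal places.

test statistic = 53.968

n = 95; E_i = n·p_i = [39.58, 15.83, 15.83, 23.75]
χ² = (15−39.58)²/39.58 + (27−15.83)²/15.83 + (37−15.83)²/15.83 + (16−23.75)²/23.75 = 53.9684
df = 3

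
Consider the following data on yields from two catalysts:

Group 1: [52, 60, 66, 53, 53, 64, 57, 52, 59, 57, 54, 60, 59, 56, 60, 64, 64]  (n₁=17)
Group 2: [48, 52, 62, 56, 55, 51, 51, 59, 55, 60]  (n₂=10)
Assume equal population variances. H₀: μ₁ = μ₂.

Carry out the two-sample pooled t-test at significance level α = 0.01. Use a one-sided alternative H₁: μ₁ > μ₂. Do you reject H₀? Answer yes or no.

reject H₀: no

x̄₁=58.235, s₁=4.535, n₁=17
x̄₂=54.900, s₂=4.483, n₂=10
s_p² = [16·4.535² + 9·4.483²]/25 = 20.3984
SE = √(s_p²·(1/17+1/10)) = 1.7999
t = (58.235−54.900)/1.7999 = 1.8530
df = 25
p-value (one-sided, H₁ greater) = 0.03786
At α=0.01: p ≥ α → fail to reject H₀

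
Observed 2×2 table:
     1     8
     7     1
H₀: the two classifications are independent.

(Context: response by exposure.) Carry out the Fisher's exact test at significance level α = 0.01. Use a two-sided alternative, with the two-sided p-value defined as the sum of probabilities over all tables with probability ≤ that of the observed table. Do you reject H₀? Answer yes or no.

Margins: r₁=9, r₂=8, c₁=8, c₂=9, n=17
p_obs = C(9,1)·C(8,7)/C(17,8); sum pmf over tables with pmf ≤ p_obs
p-value (two-sided) = 0.00337
At α=0.01: p < α → reject H₀

reject H₀: yes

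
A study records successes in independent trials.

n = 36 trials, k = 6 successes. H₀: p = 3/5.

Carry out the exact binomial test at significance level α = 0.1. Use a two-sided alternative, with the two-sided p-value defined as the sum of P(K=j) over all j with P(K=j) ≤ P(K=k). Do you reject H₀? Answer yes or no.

Exact binomial: n=36, k=6, p₀=3/5=0.6000
P(X=j) = C(n,j)·p₀^j·(1−p₀)^(n−j); p = Σ P(X=j) over j with P(X=j) ≤ P(X=6)
p-value (two-sided) = 0.00000
At α=0.1: p < α → reject H₀

reject H₀: yes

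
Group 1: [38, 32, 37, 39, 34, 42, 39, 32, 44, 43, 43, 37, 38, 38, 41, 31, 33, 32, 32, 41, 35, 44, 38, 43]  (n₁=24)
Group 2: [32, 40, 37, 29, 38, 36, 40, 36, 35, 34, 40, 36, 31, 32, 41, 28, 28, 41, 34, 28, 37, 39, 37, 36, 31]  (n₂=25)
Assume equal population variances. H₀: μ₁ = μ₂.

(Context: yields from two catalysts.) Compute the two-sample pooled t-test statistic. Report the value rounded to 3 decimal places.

test statistic = 2.231

x̄₁=37.750, s₁=4.306, n₁=24
x̄₂=35.040, s₂=4.198, n₂=25
s_p² = [23·4.306² + 24·4.198²]/47 = 18.0736
SE = √(s_p²·(1/24+1/25)) = 1.2149
t = (37.750−35.040)/1.2149 = 2.2306
df = 47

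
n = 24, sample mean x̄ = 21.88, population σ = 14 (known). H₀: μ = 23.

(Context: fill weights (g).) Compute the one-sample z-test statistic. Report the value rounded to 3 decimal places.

SE = σ/√n = 14/√24 = 2.8577
z = (x̄−μ₀)/SE = (21.88−23)/2.8577 = -0.3919

test statistic = -0.392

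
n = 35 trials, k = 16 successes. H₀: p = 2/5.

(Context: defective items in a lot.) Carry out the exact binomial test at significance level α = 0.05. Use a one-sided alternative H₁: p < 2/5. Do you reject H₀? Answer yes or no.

reject H₀: no

Exact binomial: n=35, k=16, p₀=2/5=0.4000
P(X≤16) from Σ C(n,i)·p₀^i·(1−p₀)^(n−i)
p-value (one-sided, H₁ less) = 0.80652
At α=0.05: p ≥ α → fail to reject H₀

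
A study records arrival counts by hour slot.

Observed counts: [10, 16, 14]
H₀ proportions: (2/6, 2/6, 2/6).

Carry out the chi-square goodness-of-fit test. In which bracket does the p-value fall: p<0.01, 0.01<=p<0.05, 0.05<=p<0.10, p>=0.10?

n = 40; E_i = n·p_i = [13.33, 13.33, 13.33]
χ² = (10−13.33)²/13.33 + (16−13.33)²/13.33 + (14−13.33)²/13.33 = 1.4000
df = 2
p-value (upper-tail) = 0.49659
→ bracket: p>=0.10

p-value bracket: p>=0.10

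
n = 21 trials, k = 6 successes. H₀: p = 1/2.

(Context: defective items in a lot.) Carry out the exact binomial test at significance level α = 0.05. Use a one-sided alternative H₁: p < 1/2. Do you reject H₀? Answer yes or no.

reject H₀: yes

Exact binomial: n=21, k=6, p₀=1/2=0.5000
P(X≤6) from Σ C(n,i)·p₀^i·(1−p₀)^(n−i)
p-value (one-sided, H₁ less) = 0.03918
At α=0.05: p < α → reject H₀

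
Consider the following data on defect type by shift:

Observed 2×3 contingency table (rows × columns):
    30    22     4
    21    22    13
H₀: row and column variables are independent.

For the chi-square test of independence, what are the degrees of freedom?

df = (r−1)(c−1) = (2−1)·(3−1) = 2

degrees of freedom = 2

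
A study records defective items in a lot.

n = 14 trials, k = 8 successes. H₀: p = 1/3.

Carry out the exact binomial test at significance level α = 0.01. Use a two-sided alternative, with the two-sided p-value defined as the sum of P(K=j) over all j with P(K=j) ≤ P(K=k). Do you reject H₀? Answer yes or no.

reject H₀: no

Exact binomial: n=14, k=8, p₀=1/3=0.3333
P(X=j) = C(n,j)·p₀^j·(1−p₀)^(n−j); p = Σ P(X=j) over j with P(X=j) ≤ P(X=8)
p-value (two-sided) = 0.08502
At α=0.01: p ≥ α → fail to reject H₀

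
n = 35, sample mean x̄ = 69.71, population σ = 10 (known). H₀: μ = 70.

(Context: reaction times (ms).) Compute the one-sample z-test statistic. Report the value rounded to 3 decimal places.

SE = σ/√n = 10/√35 = 1.6903
z = (x̄−μ₀)/SE = (69.71−70)/1.6903 = -0.1716

test statistic = -0.172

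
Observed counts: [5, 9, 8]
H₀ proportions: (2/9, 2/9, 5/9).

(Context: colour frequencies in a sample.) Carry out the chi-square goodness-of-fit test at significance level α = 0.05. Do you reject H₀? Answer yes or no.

n = 22; E_i = n·p_i = [4.89, 4.89, 12.22]
χ² = (5−4.89)²/4.89 + (9−4.89)²/4.89 + (8−12.22)²/12.22 = 4.9182
df = 2
p-value (upper-tail) = 0.08551
At α=0.05: p ≥ α → fail to reject H₀

reject H₀: no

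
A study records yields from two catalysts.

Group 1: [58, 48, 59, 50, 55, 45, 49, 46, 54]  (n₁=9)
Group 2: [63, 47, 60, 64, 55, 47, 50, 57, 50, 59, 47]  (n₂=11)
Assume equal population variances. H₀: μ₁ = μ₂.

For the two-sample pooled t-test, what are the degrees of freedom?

degrees of freedom = 18

df = n₁ + n₂ − 2 = 9 + 11 − 2 = 18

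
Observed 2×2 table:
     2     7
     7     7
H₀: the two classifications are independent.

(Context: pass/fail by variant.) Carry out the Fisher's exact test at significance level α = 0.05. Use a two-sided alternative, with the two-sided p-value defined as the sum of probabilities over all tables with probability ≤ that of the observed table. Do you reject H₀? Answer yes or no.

Margins: r₁=9, r₂=14, c₁=9, c₂=14, n=23
p_obs = C(9,2)·C(14,7)/C(23,9); sum pmf over tables with pmf ≤ p_obs
p-value (two-sided) = 0.22829
At α=0.05: p ≥ α → fail to reject H₀

reject H₀: no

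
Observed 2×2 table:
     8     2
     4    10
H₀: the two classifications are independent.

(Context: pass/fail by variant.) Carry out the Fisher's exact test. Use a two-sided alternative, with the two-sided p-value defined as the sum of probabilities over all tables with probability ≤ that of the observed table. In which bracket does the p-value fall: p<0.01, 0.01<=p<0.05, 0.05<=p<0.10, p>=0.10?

p-value bracket: 0.01<=p<0.05

Margins: r₁=10, r₂=14, c₁=12, c₂=12, n=24
p_obs = C(10,8)·C(14,4)/C(24,12); sum pmf over tables with pmf ≤ p_obs
p-value (two-sided) = 0.03607
→ bracket: 0.01<=p<0.05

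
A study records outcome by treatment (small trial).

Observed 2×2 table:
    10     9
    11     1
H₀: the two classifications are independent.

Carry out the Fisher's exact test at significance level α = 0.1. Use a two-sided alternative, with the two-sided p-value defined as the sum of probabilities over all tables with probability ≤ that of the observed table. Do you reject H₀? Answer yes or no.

Margins: r₁=19, r₂=12, c₁=21, c₂=10, n=31
p_obs = C(19,10)·C(12,11)/C(31,21); sum pmf over tables with pmf ≤ p_obs
p-value (two-sided) = 0.04638
At α=0.1: p < α → reject H₀

reject H₀: yes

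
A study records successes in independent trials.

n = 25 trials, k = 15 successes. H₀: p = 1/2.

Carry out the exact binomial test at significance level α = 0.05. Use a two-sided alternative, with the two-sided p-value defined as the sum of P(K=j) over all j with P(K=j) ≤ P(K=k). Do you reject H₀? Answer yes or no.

Exact binomial: n=25, k=15, p₀=1/2=0.5000
P(X=j) = C(n,j)·p₀^j·(1−p₀)^(n−j); p = Σ P(X=j) over j with P(X=j) ≤ P(X=15)
p-value (two-sided) = 0.42436
At α=0.05: p ≥ α → fail to reject H₀

reject H₀: no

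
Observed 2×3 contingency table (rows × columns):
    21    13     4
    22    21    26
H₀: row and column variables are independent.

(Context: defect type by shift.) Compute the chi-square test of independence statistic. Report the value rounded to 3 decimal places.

test statistic = 9.888

Row totals [38, 69], col totals [43, 34, 30], n=107
χ² = (21−15.27)²/15.27 + (13−12.07)²/12.07 + (4−10.65)²/10.65 + (22−27.73)²/27.73 + (21−21.93)²/21.93 + (26−19.35)²/19.35 = 9.8876
df = 2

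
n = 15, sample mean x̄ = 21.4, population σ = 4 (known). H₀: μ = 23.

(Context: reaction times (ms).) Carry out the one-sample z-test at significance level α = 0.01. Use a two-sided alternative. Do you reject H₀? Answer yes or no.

SE = σ/√n = 4/√15 = 1.0328
z = (x̄−μ₀)/SE = (21.4−23)/1.0328 = -1.5492
p-value (two-sided) = 0.12134
At α=0.01: p ≥ α → fail to reject H₀

reject H₀: no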